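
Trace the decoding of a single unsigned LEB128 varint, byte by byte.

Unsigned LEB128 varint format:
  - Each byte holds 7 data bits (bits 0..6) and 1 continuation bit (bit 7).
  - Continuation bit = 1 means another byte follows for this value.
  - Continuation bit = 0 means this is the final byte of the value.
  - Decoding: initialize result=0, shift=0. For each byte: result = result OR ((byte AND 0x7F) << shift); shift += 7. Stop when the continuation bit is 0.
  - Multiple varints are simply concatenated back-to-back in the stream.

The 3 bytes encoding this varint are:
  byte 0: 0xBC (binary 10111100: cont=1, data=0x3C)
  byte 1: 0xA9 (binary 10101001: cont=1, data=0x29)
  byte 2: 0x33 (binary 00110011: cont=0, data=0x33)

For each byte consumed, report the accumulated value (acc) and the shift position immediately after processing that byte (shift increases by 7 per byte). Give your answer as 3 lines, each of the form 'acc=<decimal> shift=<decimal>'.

byte 0=0xBC: payload=0x3C=60, contrib = 60<<0 = 60; acc -> 60, shift -> 7
byte 1=0xA9: payload=0x29=41, contrib = 41<<7 = 5248; acc -> 5308, shift -> 14
byte 2=0x33: payload=0x33=51, contrib = 51<<14 = 835584; acc -> 840892, shift -> 21

Answer: acc=60 shift=7
acc=5308 shift=14
acc=840892 shift=21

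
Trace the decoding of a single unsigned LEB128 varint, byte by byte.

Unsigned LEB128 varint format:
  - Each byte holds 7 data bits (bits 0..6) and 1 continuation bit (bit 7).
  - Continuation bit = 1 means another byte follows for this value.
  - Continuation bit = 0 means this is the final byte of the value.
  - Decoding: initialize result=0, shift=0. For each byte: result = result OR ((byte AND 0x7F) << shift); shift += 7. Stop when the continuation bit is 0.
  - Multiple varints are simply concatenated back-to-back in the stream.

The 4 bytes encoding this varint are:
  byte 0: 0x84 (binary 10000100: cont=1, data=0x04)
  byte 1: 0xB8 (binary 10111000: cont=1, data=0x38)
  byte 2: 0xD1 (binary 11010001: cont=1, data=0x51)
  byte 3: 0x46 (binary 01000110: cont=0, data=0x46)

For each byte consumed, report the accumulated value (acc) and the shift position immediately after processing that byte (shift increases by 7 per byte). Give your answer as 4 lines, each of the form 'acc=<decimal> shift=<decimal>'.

Answer: acc=4 shift=7
acc=7172 shift=14
acc=1334276 shift=21
acc=148134916 shift=28

Derivation:
byte 0=0x84: payload=0x04=4, contrib = 4<<0 = 4; acc -> 4, shift -> 7
byte 1=0xB8: payload=0x38=56, contrib = 56<<7 = 7168; acc -> 7172, shift -> 14
byte 2=0xD1: payload=0x51=81, contrib = 81<<14 = 1327104; acc -> 1334276, shift -> 21
byte 3=0x46: payload=0x46=70, contrib = 70<<21 = 146800640; acc -> 148134916, shift -> 28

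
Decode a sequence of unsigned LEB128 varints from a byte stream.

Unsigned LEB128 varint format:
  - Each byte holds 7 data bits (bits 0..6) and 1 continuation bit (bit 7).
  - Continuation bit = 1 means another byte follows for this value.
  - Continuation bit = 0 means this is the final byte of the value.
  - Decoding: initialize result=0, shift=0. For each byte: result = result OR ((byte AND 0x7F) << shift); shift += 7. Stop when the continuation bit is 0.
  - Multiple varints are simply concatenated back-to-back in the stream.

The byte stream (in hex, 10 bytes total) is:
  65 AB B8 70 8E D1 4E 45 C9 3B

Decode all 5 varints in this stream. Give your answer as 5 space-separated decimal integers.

  byte[0]=0x65 cont=0 payload=0x65=101: acc |= 101<<0 -> acc=101 shift=7 [end]
Varint 1: bytes[0:1] = 65 -> value 101 (1 byte(s))
  byte[1]=0xAB cont=1 payload=0x2B=43: acc |= 43<<0 -> acc=43 shift=7
  byte[2]=0xB8 cont=1 payload=0x38=56: acc |= 56<<7 -> acc=7211 shift=14
  byte[3]=0x70 cont=0 payload=0x70=112: acc |= 112<<14 -> acc=1842219 shift=21 [end]
Varint 2: bytes[1:4] = AB B8 70 -> value 1842219 (3 byte(s))
  byte[4]=0x8E cont=1 payload=0x0E=14: acc |= 14<<0 -> acc=14 shift=7
  byte[5]=0xD1 cont=1 payload=0x51=81: acc |= 81<<7 -> acc=10382 shift=14
  byte[6]=0x4E cont=0 payload=0x4E=78: acc |= 78<<14 -> acc=1288334 shift=21 [end]
Varint 3: bytes[4:7] = 8E D1 4E -> value 1288334 (3 byte(s))
  byte[7]=0x45 cont=0 payload=0x45=69: acc |= 69<<0 -> acc=69 shift=7 [end]
Varint 4: bytes[7:8] = 45 -> value 69 (1 byte(s))
  byte[8]=0xC9 cont=1 payload=0x49=73: acc |= 73<<0 -> acc=73 shift=7
  byte[9]=0x3B cont=0 payload=0x3B=59: acc |= 59<<7 -> acc=7625 shift=14 [end]
Varint 5: bytes[8:10] = C9 3B -> value 7625 (2 byte(s))

Answer: 101 1842219 1288334 69 7625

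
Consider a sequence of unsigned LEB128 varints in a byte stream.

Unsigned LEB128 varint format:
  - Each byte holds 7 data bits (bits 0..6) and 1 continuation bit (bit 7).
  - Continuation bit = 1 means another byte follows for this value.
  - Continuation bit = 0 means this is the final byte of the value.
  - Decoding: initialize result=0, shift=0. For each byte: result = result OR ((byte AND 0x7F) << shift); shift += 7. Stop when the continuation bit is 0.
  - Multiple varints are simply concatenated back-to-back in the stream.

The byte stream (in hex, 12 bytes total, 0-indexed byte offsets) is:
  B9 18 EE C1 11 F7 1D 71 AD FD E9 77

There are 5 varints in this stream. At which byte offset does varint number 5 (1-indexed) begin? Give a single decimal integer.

  byte[0]=0xB9 cont=1 payload=0x39=57: acc |= 57<<0 -> acc=57 shift=7
  byte[1]=0x18 cont=0 payload=0x18=24: acc |= 24<<7 -> acc=3129 shift=14 [end]
Varint 1: bytes[0:2] = B9 18 -> value 3129 (2 byte(s))
  byte[2]=0xEE cont=1 payload=0x6E=110: acc |= 110<<0 -> acc=110 shift=7
  byte[3]=0xC1 cont=1 payload=0x41=65: acc |= 65<<7 -> acc=8430 shift=14
  byte[4]=0x11 cont=0 payload=0x11=17: acc |= 17<<14 -> acc=286958 shift=21 [end]
Varint 2: bytes[2:5] = EE C1 11 -> value 286958 (3 byte(s))
  byte[5]=0xF7 cont=1 payload=0x77=119: acc |= 119<<0 -> acc=119 shift=7
  byte[6]=0x1D cont=0 payload=0x1D=29: acc |= 29<<7 -> acc=3831 shift=14 [end]
Varint 3: bytes[5:7] = F7 1D -> value 3831 (2 byte(s))
  byte[7]=0x71 cont=0 payload=0x71=113: acc |= 113<<0 -> acc=113 shift=7 [end]
Varint 4: bytes[7:8] = 71 -> value 113 (1 byte(s))
  byte[8]=0xAD cont=1 payload=0x2D=45: acc |= 45<<0 -> acc=45 shift=7
  byte[9]=0xFD cont=1 payload=0x7D=125: acc |= 125<<7 -> acc=16045 shift=14
  byte[10]=0xE9 cont=1 payload=0x69=105: acc |= 105<<14 -> acc=1736365 shift=21
  byte[11]=0x77 cont=0 payload=0x77=119: acc |= 119<<21 -> acc=251297453 shift=28 [end]
Varint 5: bytes[8:12] = AD FD E9 77 -> value 251297453 (4 byte(s))

Answer: 8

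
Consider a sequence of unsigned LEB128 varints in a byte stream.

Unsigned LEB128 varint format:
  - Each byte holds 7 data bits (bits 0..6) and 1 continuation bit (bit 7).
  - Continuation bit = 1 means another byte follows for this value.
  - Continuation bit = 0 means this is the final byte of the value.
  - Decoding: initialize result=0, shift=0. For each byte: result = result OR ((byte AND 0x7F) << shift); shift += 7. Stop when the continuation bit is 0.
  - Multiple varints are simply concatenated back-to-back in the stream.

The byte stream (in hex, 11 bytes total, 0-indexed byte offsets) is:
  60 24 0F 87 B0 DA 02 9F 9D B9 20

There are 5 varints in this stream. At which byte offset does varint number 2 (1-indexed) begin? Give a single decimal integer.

  byte[0]=0x60 cont=0 payload=0x60=96: acc |= 96<<0 -> acc=96 shift=7 [end]
Varint 1: bytes[0:1] = 60 -> value 96 (1 byte(s))
  byte[1]=0x24 cont=0 payload=0x24=36: acc |= 36<<0 -> acc=36 shift=7 [end]
Varint 2: bytes[1:2] = 24 -> value 36 (1 byte(s))
  byte[2]=0x0F cont=0 payload=0x0F=15: acc |= 15<<0 -> acc=15 shift=7 [end]
Varint 3: bytes[2:3] = 0F -> value 15 (1 byte(s))
  byte[3]=0x87 cont=1 payload=0x07=7: acc |= 7<<0 -> acc=7 shift=7
  byte[4]=0xB0 cont=1 payload=0x30=48: acc |= 48<<7 -> acc=6151 shift=14
  byte[5]=0xDA cont=1 payload=0x5A=90: acc |= 90<<14 -> acc=1480711 shift=21
  byte[6]=0x02 cont=0 payload=0x02=2: acc |= 2<<21 -> acc=5675015 shift=28 [end]
Varint 4: bytes[3:7] = 87 B0 DA 02 -> value 5675015 (4 byte(s))
  byte[7]=0x9F cont=1 payload=0x1F=31: acc |= 31<<0 -> acc=31 shift=7
  byte[8]=0x9D cont=1 payload=0x1D=29: acc |= 29<<7 -> acc=3743 shift=14
  byte[9]=0xB9 cont=1 payload=0x39=57: acc |= 57<<14 -> acc=937631 shift=21
  byte[10]=0x20 cont=0 payload=0x20=32: acc |= 32<<21 -> acc=68046495 shift=28 [end]
Varint 5: bytes[7:11] = 9F 9D B9 20 -> value 68046495 (4 byte(s))

Answer: 1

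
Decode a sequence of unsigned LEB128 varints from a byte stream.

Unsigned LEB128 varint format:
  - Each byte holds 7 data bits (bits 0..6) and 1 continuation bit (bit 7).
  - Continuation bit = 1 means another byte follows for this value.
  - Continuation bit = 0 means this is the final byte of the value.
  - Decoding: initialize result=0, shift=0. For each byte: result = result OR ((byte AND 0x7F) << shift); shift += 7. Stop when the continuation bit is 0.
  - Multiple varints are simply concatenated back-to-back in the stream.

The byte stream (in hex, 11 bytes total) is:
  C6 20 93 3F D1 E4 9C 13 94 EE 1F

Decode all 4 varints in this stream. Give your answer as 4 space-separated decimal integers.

  byte[0]=0xC6 cont=1 payload=0x46=70: acc |= 70<<0 -> acc=70 shift=7
  byte[1]=0x20 cont=0 payload=0x20=32: acc |= 32<<7 -> acc=4166 shift=14 [end]
Varint 1: bytes[0:2] = C6 20 -> value 4166 (2 byte(s))
  byte[2]=0x93 cont=1 payload=0x13=19: acc |= 19<<0 -> acc=19 shift=7
  byte[3]=0x3F cont=0 payload=0x3F=63: acc |= 63<<7 -> acc=8083 shift=14 [end]
Varint 2: bytes[2:4] = 93 3F -> value 8083 (2 byte(s))
  byte[4]=0xD1 cont=1 payload=0x51=81: acc |= 81<<0 -> acc=81 shift=7
  byte[5]=0xE4 cont=1 payload=0x64=100: acc |= 100<<7 -> acc=12881 shift=14
  byte[6]=0x9C cont=1 payload=0x1C=28: acc |= 28<<14 -> acc=471633 shift=21
  byte[7]=0x13 cont=0 payload=0x13=19: acc |= 19<<21 -> acc=40317521 shift=28 [end]
Varint 3: bytes[4:8] = D1 E4 9C 13 -> value 40317521 (4 byte(s))
  byte[8]=0x94 cont=1 payload=0x14=20: acc |= 20<<0 -> acc=20 shift=7
  byte[9]=0xEE cont=1 payload=0x6E=110: acc |= 110<<7 -> acc=14100 shift=14
  byte[10]=0x1F cont=0 payload=0x1F=31: acc |= 31<<14 -> acc=522004 shift=21 [end]
Varint 4: bytes[8:11] = 94 EE 1F -> value 522004 (3 byte(s))

Answer: 4166 8083 40317521 522004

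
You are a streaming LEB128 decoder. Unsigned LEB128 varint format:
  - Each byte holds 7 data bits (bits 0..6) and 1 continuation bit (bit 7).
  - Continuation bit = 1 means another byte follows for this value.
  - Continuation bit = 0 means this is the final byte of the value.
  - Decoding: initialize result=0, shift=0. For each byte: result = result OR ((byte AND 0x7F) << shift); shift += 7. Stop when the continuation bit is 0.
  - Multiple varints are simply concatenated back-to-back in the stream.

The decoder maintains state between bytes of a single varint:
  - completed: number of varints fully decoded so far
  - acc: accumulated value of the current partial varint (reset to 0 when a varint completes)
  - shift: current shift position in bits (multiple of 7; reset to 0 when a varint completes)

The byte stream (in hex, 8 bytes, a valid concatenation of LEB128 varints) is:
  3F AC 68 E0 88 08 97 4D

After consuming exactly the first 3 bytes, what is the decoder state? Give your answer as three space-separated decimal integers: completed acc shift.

byte[0]=0x3F cont=0 payload=0x3F: varint #1 complete (value=63); reset -> completed=1 acc=0 shift=0
byte[1]=0xAC cont=1 payload=0x2C: acc |= 44<<0 -> completed=1 acc=44 shift=7
byte[2]=0x68 cont=0 payload=0x68: varint #2 complete (value=13356); reset -> completed=2 acc=0 shift=0

Answer: 2 0 0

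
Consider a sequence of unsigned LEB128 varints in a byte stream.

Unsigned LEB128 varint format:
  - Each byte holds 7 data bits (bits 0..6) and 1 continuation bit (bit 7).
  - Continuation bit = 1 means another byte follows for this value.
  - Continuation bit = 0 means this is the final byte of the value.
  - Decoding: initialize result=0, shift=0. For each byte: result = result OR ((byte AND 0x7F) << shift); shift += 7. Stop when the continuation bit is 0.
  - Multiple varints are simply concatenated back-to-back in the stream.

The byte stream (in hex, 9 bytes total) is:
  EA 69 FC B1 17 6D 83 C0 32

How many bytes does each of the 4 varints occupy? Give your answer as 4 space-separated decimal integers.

Answer: 2 3 1 3

Derivation:
  byte[0]=0xEA cont=1 payload=0x6A=106: acc |= 106<<0 -> acc=106 shift=7
  byte[1]=0x69 cont=0 payload=0x69=105: acc |= 105<<7 -> acc=13546 shift=14 [end]
Varint 1: bytes[0:2] = EA 69 -> value 13546 (2 byte(s))
  byte[2]=0xFC cont=1 payload=0x7C=124: acc |= 124<<0 -> acc=124 shift=7
  byte[3]=0xB1 cont=1 payload=0x31=49: acc |= 49<<7 -> acc=6396 shift=14
  byte[4]=0x17 cont=0 payload=0x17=23: acc |= 23<<14 -> acc=383228 shift=21 [end]
Varint 2: bytes[2:5] = FC B1 17 -> value 383228 (3 byte(s))
  byte[5]=0x6D cont=0 payload=0x6D=109: acc |= 109<<0 -> acc=109 shift=7 [end]
Varint 3: bytes[5:6] = 6D -> value 109 (1 byte(s))
  byte[6]=0x83 cont=1 payload=0x03=3: acc |= 3<<0 -> acc=3 shift=7
  byte[7]=0xC0 cont=1 payload=0x40=64: acc |= 64<<7 -> acc=8195 shift=14
  byte[8]=0x32 cont=0 payload=0x32=50: acc |= 50<<14 -> acc=827395 shift=21 [end]
Varint 4: bytes[6:9] = 83 C0 32 -> value 827395 (3 byte(s))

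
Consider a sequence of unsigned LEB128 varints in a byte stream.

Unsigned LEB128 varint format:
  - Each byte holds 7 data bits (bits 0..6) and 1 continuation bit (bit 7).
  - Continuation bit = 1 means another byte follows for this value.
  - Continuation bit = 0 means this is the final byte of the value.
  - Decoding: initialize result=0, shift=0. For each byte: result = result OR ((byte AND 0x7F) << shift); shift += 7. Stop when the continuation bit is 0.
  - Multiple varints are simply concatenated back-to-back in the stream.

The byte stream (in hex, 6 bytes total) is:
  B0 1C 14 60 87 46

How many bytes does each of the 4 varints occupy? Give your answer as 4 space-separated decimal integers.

Answer: 2 1 1 2

Derivation:
  byte[0]=0xB0 cont=1 payload=0x30=48: acc |= 48<<0 -> acc=48 shift=7
  byte[1]=0x1C cont=0 payload=0x1C=28: acc |= 28<<7 -> acc=3632 shift=14 [end]
Varint 1: bytes[0:2] = B0 1C -> value 3632 (2 byte(s))
  byte[2]=0x14 cont=0 payload=0x14=20: acc |= 20<<0 -> acc=20 shift=7 [end]
Varint 2: bytes[2:3] = 14 -> value 20 (1 byte(s))
  byte[3]=0x60 cont=0 payload=0x60=96: acc |= 96<<0 -> acc=96 shift=7 [end]
Varint 3: bytes[3:4] = 60 -> value 96 (1 byte(s))
  byte[4]=0x87 cont=1 payload=0x07=7: acc |= 7<<0 -> acc=7 shift=7
  byte[5]=0x46 cont=0 payload=0x46=70: acc |= 70<<7 -> acc=8967 shift=14 [end]
Varint 4: bytes[4:6] = 87 46 -> value 8967 (2 byte(s))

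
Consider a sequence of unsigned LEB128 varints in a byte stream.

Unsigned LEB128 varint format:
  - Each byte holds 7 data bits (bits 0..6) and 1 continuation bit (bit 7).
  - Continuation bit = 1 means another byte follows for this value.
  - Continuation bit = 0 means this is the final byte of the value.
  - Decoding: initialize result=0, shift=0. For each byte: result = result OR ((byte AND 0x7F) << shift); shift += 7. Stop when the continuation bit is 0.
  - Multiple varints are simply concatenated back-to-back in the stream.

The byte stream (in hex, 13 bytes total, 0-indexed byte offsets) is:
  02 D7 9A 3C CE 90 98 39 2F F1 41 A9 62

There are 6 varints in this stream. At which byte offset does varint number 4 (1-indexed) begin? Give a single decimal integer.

  byte[0]=0x02 cont=0 payload=0x02=2: acc |= 2<<0 -> acc=2 shift=7 [end]
Varint 1: bytes[0:1] = 02 -> value 2 (1 byte(s))
  byte[1]=0xD7 cont=1 payload=0x57=87: acc |= 87<<0 -> acc=87 shift=7
  byte[2]=0x9A cont=1 payload=0x1A=26: acc |= 26<<7 -> acc=3415 shift=14
  byte[3]=0x3C cont=0 payload=0x3C=60: acc |= 60<<14 -> acc=986455 shift=21 [end]
Varint 2: bytes[1:4] = D7 9A 3C -> value 986455 (3 byte(s))
  byte[4]=0xCE cont=1 payload=0x4E=78: acc |= 78<<0 -> acc=78 shift=7
  byte[5]=0x90 cont=1 payload=0x10=16: acc |= 16<<7 -> acc=2126 shift=14
  byte[6]=0x98 cont=1 payload=0x18=24: acc |= 24<<14 -> acc=395342 shift=21
  byte[7]=0x39 cont=0 payload=0x39=57: acc |= 57<<21 -> acc=119933006 shift=28 [end]
Varint 3: bytes[4:8] = CE 90 98 39 -> value 119933006 (4 byte(s))
  byte[8]=0x2F cont=0 payload=0x2F=47: acc |= 47<<0 -> acc=47 shift=7 [end]
Varint 4: bytes[8:9] = 2F -> value 47 (1 byte(s))
  byte[9]=0xF1 cont=1 payload=0x71=113: acc |= 113<<0 -> acc=113 shift=7
  byte[10]=0x41 cont=0 payload=0x41=65: acc |= 65<<7 -> acc=8433 shift=14 [end]
Varint 5: bytes[9:11] = F1 41 -> value 8433 (2 byte(s))
  byte[11]=0xA9 cont=1 payload=0x29=41: acc |= 41<<0 -> acc=41 shift=7
  byte[12]=0x62 cont=0 payload=0x62=98: acc |= 98<<7 -> acc=12585 shift=14 [end]
Varint 6: bytes[11:13] = A9 62 -> value 12585 (2 byte(s))

Answer: 8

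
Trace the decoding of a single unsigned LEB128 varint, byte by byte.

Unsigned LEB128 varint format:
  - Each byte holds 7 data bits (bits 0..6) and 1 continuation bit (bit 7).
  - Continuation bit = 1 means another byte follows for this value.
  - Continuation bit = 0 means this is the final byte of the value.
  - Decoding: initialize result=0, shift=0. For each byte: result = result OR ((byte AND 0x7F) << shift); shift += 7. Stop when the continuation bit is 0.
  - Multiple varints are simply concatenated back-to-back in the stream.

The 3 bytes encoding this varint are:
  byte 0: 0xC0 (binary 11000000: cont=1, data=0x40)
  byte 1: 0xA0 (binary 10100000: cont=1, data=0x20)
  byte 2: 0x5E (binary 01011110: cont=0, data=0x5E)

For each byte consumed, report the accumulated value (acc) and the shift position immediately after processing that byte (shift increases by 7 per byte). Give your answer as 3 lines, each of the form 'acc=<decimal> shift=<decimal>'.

Answer: acc=64 shift=7
acc=4160 shift=14
acc=1544256 shift=21

Derivation:
byte 0=0xC0: payload=0x40=64, contrib = 64<<0 = 64; acc -> 64, shift -> 7
byte 1=0xA0: payload=0x20=32, contrib = 32<<7 = 4096; acc -> 4160, shift -> 14
byte 2=0x5E: payload=0x5E=94, contrib = 94<<14 = 1540096; acc -> 1544256, shift -> 21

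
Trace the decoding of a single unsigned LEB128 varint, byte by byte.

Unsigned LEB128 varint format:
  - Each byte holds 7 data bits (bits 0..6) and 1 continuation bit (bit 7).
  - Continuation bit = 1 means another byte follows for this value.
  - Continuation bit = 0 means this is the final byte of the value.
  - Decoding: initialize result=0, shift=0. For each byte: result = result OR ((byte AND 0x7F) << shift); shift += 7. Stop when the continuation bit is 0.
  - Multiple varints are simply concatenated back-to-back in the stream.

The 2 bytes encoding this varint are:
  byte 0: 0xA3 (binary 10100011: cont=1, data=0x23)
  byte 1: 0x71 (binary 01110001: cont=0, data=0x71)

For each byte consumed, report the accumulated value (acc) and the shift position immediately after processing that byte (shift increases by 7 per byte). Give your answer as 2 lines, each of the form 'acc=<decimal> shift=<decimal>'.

Answer: acc=35 shift=7
acc=14499 shift=14

Derivation:
byte 0=0xA3: payload=0x23=35, contrib = 35<<0 = 35; acc -> 35, shift -> 7
byte 1=0x71: payload=0x71=113, contrib = 113<<7 = 14464; acc -> 14499, shift -> 14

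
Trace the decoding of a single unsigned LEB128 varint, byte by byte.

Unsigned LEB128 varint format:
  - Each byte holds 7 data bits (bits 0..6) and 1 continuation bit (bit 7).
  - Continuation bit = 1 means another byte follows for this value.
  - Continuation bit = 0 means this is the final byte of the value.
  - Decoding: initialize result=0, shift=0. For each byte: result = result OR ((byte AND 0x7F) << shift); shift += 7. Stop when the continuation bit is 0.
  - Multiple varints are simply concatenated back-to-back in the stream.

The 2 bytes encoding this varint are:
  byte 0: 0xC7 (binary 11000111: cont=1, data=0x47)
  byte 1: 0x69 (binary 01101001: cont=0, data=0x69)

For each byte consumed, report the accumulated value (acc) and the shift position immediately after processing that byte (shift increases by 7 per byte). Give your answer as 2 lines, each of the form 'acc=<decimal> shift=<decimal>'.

byte 0=0xC7: payload=0x47=71, contrib = 71<<0 = 71; acc -> 71, shift -> 7
byte 1=0x69: payload=0x69=105, contrib = 105<<7 = 13440; acc -> 13511, shift -> 14

Answer: acc=71 shift=7
acc=13511 shift=14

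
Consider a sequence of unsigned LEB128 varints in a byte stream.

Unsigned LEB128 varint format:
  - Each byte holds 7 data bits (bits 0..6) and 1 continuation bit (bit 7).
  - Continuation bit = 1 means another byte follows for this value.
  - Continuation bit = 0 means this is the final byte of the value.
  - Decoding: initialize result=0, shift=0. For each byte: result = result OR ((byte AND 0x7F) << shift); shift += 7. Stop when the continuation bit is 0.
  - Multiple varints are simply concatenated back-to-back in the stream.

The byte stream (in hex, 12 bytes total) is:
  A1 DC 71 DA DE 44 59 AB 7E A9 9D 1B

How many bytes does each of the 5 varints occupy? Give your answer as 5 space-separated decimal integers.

Answer: 3 3 1 2 3

Derivation:
  byte[0]=0xA1 cont=1 payload=0x21=33: acc |= 33<<0 -> acc=33 shift=7
  byte[1]=0xDC cont=1 payload=0x5C=92: acc |= 92<<7 -> acc=11809 shift=14
  byte[2]=0x71 cont=0 payload=0x71=113: acc |= 113<<14 -> acc=1863201 shift=21 [end]
Varint 1: bytes[0:3] = A1 DC 71 -> value 1863201 (3 byte(s))
  byte[3]=0xDA cont=1 payload=0x5A=90: acc |= 90<<0 -> acc=90 shift=7
  byte[4]=0xDE cont=1 payload=0x5E=94: acc |= 94<<7 -> acc=12122 shift=14
  byte[5]=0x44 cont=0 payload=0x44=68: acc |= 68<<14 -> acc=1126234 shift=21 [end]
Varint 2: bytes[3:6] = DA DE 44 -> value 1126234 (3 byte(s))
  byte[6]=0x59 cont=0 payload=0x59=89: acc |= 89<<0 -> acc=89 shift=7 [end]
Varint 3: bytes[6:7] = 59 -> value 89 (1 byte(s))
  byte[7]=0xAB cont=1 payload=0x2B=43: acc |= 43<<0 -> acc=43 shift=7
  byte[8]=0x7E cont=0 payload=0x7E=126: acc |= 126<<7 -> acc=16171 shift=14 [end]
Varint 4: bytes[7:9] = AB 7E -> value 16171 (2 byte(s))
  byte[9]=0xA9 cont=1 payload=0x29=41: acc |= 41<<0 -> acc=41 shift=7
  byte[10]=0x9D cont=1 payload=0x1D=29: acc |= 29<<7 -> acc=3753 shift=14
  byte[11]=0x1B cont=0 payload=0x1B=27: acc |= 27<<14 -> acc=446121 shift=21 [end]
Varint 5: bytes[9:12] = A9 9D 1B -> value 446121 (3 byte(s))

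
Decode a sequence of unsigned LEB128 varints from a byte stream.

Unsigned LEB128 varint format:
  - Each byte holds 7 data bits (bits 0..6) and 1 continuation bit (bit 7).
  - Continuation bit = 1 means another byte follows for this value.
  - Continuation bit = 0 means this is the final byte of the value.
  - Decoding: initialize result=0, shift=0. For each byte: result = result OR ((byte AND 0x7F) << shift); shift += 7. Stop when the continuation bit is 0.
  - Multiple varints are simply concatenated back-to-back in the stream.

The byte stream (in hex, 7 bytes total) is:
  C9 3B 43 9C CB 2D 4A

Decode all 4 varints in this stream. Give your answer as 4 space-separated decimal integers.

  byte[0]=0xC9 cont=1 payload=0x49=73: acc |= 73<<0 -> acc=73 shift=7
  byte[1]=0x3B cont=0 payload=0x3B=59: acc |= 59<<7 -> acc=7625 shift=14 [end]
Varint 1: bytes[0:2] = C9 3B -> value 7625 (2 byte(s))
  byte[2]=0x43 cont=0 payload=0x43=67: acc |= 67<<0 -> acc=67 shift=7 [end]
Varint 2: bytes[2:3] = 43 -> value 67 (1 byte(s))
  byte[3]=0x9C cont=1 payload=0x1C=28: acc |= 28<<0 -> acc=28 shift=7
  byte[4]=0xCB cont=1 payload=0x4B=75: acc |= 75<<7 -> acc=9628 shift=14
  byte[5]=0x2D cont=0 payload=0x2D=45: acc |= 45<<14 -> acc=746908 shift=21 [end]
Varint 3: bytes[3:6] = 9C CB 2D -> value 746908 (3 byte(s))
  byte[6]=0x4A cont=0 payload=0x4A=74: acc |= 74<<0 -> acc=74 shift=7 [end]
Varint 4: bytes[6:7] = 4A -> value 74 (1 byte(s))

Answer: 7625 67 746908 74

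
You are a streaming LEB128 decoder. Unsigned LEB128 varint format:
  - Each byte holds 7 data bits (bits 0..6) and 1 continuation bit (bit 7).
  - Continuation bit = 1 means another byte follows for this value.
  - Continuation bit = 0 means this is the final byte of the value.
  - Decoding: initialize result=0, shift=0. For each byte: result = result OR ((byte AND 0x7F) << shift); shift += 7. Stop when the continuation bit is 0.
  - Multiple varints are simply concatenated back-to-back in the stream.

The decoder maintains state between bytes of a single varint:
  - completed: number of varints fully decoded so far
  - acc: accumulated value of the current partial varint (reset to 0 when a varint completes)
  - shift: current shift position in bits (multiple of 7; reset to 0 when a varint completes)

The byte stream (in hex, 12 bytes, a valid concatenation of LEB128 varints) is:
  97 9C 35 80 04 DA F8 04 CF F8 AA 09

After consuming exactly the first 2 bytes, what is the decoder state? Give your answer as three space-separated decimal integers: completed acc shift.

Answer: 0 3607 14

Derivation:
byte[0]=0x97 cont=1 payload=0x17: acc |= 23<<0 -> completed=0 acc=23 shift=7
byte[1]=0x9C cont=1 payload=0x1C: acc |= 28<<7 -> completed=0 acc=3607 shift=14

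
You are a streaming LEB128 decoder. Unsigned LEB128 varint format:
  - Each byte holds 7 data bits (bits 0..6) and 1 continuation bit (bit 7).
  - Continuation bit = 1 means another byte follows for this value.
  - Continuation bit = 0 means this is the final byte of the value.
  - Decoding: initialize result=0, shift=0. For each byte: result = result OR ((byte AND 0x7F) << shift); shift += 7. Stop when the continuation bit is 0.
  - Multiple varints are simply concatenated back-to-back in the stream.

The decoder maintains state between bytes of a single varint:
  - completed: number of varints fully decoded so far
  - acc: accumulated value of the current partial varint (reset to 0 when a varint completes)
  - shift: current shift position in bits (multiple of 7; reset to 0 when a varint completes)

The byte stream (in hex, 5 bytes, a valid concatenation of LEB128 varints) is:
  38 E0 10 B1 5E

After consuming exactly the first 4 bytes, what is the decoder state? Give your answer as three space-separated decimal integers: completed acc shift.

Answer: 2 49 7

Derivation:
byte[0]=0x38 cont=0 payload=0x38: varint #1 complete (value=56); reset -> completed=1 acc=0 shift=0
byte[1]=0xE0 cont=1 payload=0x60: acc |= 96<<0 -> completed=1 acc=96 shift=7
byte[2]=0x10 cont=0 payload=0x10: varint #2 complete (value=2144); reset -> completed=2 acc=0 shift=0
byte[3]=0xB1 cont=1 payload=0x31: acc |= 49<<0 -> completed=2 acc=49 shift=7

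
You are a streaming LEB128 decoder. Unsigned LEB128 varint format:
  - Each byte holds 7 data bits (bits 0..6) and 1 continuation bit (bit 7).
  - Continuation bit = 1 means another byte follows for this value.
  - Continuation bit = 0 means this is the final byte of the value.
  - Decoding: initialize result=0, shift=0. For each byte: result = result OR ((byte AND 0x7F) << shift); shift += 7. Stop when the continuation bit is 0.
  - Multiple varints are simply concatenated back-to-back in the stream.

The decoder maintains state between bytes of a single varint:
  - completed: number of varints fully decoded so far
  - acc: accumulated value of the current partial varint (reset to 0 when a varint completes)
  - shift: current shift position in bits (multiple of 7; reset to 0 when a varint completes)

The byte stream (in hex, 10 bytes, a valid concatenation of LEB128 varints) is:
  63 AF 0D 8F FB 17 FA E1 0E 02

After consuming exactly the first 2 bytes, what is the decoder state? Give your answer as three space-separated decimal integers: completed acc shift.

byte[0]=0x63 cont=0 payload=0x63: varint #1 complete (value=99); reset -> completed=1 acc=0 shift=0
byte[1]=0xAF cont=1 payload=0x2F: acc |= 47<<0 -> completed=1 acc=47 shift=7

Answer: 1 47 7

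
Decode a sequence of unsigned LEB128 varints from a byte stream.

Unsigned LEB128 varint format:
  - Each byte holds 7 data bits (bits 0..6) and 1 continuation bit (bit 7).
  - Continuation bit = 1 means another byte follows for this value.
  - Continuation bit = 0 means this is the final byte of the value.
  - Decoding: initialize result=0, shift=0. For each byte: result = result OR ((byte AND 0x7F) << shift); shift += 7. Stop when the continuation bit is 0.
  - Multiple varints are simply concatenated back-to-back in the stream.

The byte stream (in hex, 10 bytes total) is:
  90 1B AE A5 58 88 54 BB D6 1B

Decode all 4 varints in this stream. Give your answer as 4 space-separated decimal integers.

Answer: 3472 1446574 10760 453435

Derivation:
  byte[0]=0x90 cont=1 payload=0x10=16: acc |= 16<<0 -> acc=16 shift=7
  byte[1]=0x1B cont=0 payload=0x1B=27: acc |= 27<<7 -> acc=3472 shift=14 [end]
Varint 1: bytes[0:2] = 90 1B -> value 3472 (2 byte(s))
  byte[2]=0xAE cont=1 payload=0x2E=46: acc |= 46<<0 -> acc=46 shift=7
  byte[3]=0xA5 cont=1 payload=0x25=37: acc |= 37<<7 -> acc=4782 shift=14
  byte[4]=0x58 cont=0 payload=0x58=88: acc |= 88<<14 -> acc=1446574 shift=21 [end]
Varint 2: bytes[2:5] = AE A5 58 -> value 1446574 (3 byte(s))
  byte[5]=0x88 cont=1 payload=0x08=8: acc |= 8<<0 -> acc=8 shift=7
  byte[6]=0x54 cont=0 payload=0x54=84: acc |= 84<<7 -> acc=10760 shift=14 [end]
Varint 3: bytes[5:7] = 88 54 -> value 10760 (2 byte(s))
  byte[7]=0xBB cont=1 payload=0x3B=59: acc |= 59<<0 -> acc=59 shift=7
  byte[8]=0xD6 cont=1 payload=0x56=86: acc |= 86<<7 -> acc=11067 shift=14
  byte[9]=0x1B cont=0 payload=0x1B=27: acc |= 27<<14 -> acc=453435 shift=21 [end]
Varint 4: bytes[7:10] = BB D6 1B -> value 453435 (3 byte(s))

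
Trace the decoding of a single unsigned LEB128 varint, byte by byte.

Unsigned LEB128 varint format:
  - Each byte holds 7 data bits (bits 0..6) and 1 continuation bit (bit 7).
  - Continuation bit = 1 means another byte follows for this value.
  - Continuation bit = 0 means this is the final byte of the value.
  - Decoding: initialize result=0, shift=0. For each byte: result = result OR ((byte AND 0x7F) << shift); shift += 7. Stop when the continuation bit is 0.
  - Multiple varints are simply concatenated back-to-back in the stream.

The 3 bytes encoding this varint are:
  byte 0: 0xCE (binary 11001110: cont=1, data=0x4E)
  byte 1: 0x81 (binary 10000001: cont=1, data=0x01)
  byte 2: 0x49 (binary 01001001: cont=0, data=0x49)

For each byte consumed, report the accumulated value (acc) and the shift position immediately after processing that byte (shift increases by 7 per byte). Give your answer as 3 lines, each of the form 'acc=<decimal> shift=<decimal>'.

Answer: acc=78 shift=7
acc=206 shift=14
acc=1196238 shift=21

Derivation:
byte 0=0xCE: payload=0x4E=78, contrib = 78<<0 = 78; acc -> 78, shift -> 7
byte 1=0x81: payload=0x01=1, contrib = 1<<7 = 128; acc -> 206, shift -> 14
byte 2=0x49: payload=0x49=73, contrib = 73<<14 = 1196032; acc -> 1196238, shift -> 21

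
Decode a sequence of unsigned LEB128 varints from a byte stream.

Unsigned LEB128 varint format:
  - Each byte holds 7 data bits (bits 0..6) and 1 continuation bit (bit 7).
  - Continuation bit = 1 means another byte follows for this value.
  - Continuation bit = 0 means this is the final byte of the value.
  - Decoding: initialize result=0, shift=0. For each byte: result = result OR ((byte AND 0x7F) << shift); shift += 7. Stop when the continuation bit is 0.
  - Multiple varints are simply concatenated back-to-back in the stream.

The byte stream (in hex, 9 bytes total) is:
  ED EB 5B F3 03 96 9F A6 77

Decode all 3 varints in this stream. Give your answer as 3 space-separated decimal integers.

Answer: 1504749 499 250187670

Derivation:
  byte[0]=0xED cont=1 payload=0x6D=109: acc |= 109<<0 -> acc=109 shift=7
  byte[1]=0xEB cont=1 payload=0x6B=107: acc |= 107<<7 -> acc=13805 shift=14
  byte[2]=0x5B cont=0 payload=0x5B=91: acc |= 91<<14 -> acc=1504749 shift=21 [end]
Varint 1: bytes[0:3] = ED EB 5B -> value 1504749 (3 byte(s))
  byte[3]=0xF3 cont=1 payload=0x73=115: acc |= 115<<0 -> acc=115 shift=7
  byte[4]=0x03 cont=0 payload=0x03=3: acc |= 3<<7 -> acc=499 shift=14 [end]
Varint 2: bytes[3:5] = F3 03 -> value 499 (2 byte(s))
  byte[5]=0x96 cont=1 payload=0x16=22: acc |= 22<<0 -> acc=22 shift=7
  byte[6]=0x9F cont=1 payload=0x1F=31: acc |= 31<<7 -> acc=3990 shift=14
  byte[7]=0xA6 cont=1 payload=0x26=38: acc |= 38<<14 -> acc=626582 shift=21
  byte[8]=0x77 cont=0 payload=0x77=119: acc |= 119<<21 -> acc=250187670 shift=28 [end]
Varint 3: bytes[5:9] = 96 9F A6 77 -> value 250187670 (4 byte(s))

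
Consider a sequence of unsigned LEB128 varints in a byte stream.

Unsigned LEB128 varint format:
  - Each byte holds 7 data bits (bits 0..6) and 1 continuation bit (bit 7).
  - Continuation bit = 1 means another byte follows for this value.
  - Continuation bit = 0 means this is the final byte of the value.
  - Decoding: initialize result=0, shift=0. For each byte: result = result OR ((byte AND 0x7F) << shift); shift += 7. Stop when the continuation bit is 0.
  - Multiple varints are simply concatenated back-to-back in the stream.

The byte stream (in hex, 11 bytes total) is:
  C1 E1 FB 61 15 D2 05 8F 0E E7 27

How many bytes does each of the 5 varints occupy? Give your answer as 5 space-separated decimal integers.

  byte[0]=0xC1 cont=1 payload=0x41=65: acc |= 65<<0 -> acc=65 shift=7
  byte[1]=0xE1 cont=1 payload=0x61=97: acc |= 97<<7 -> acc=12481 shift=14
  byte[2]=0xFB cont=1 payload=0x7B=123: acc |= 123<<14 -> acc=2027713 shift=21
  byte[3]=0x61 cont=0 payload=0x61=97: acc |= 97<<21 -> acc=205451457 shift=28 [end]
Varint 1: bytes[0:4] = C1 E1 FB 61 -> value 205451457 (4 byte(s))
  byte[4]=0x15 cont=0 payload=0x15=21: acc |= 21<<0 -> acc=21 shift=7 [end]
Varint 2: bytes[4:5] = 15 -> value 21 (1 byte(s))
  byte[5]=0xD2 cont=1 payload=0x52=82: acc |= 82<<0 -> acc=82 shift=7
  byte[6]=0x05 cont=0 payload=0x05=5: acc |= 5<<7 -> acc=722 shift=14 [end]
Varint 3: bytes[5:7] = D2 05 -> value 722 (2 byte(s))
  byte[7]=0x8F cont=1 payload=0x0F=15: acc |= 15<<0 -> acc=15 shift=7
  byte[8]=0x0E cont=0 payload=0x0E=14: acc |= 14<<7 -> acc=1807 shift=14 [end]
Varint 4: bytes[7:9] = 8F 0E -> value 1807 (2 byte(s))
  byte[9]=0xE7 cont=1 payload=0x67=103: acc |= 103<<0 -> acc=103 shift=7
  byte[10]=0x27 cont=0 payload=0x27=39: acc |= 39<<7 -> acc=5095 shift=14 [end]
Varint 5: bytes[9:11] = E7 27 -> value 5095 (2 byte(s))

Answer: 4 1 2 2 2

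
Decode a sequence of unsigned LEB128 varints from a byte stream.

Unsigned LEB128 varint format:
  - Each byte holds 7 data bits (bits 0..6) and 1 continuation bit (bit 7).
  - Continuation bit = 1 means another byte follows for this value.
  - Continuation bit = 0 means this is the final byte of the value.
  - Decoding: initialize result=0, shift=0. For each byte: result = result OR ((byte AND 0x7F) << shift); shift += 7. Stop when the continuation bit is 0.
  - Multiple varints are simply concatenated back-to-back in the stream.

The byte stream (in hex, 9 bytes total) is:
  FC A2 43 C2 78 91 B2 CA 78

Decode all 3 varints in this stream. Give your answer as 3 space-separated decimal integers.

Answer: 1102204 15426 252877073

Derivation:
  byte[0]=0xFC cont=1 payload=0x7C=124: acc |= 124<<0 -> acc=124 shift=7
  byte[1]=0xA2 cont=1 payload=0x22=34: acc |= 34<<7 -> acc=4476 shift=14
  byte[2]=0x43 cont=0 payload=0x43=67: acc |= 67<<14 -> acc=1102204 shift=21 [end]
Varint 1: bytes[0:3] = FC A2 43 -> value 1102204 (3 byte(s))
  byte[3]=0xC2 cont=1 payload=0x42=66: acc |= 66<<0 -> acc=66 shift=7
  byte[4]=0x78 cont=0 payload=0x78=120: acc |= 120<<7 -> acc=15426 shift=14 [end]
Varint 2: bytes[3:5] = C2 78 -> value 15426 (2 byte(s))
  byte[5]=0x91 cont=1 payload=0x11=17: acc |= 17<<0 -> acc=17 shift=7
  byte[6]=0xB2 cont=1 payload=0x32=50: acc |= 50<<7 -> acc=6417 shift=14
  byte[7]=0xCA cont=1 payload=0x4A=74: acc |= 74<<14 -> acc=1218833 shift=21
  byte[8]=0x78 cont=0 payload=0x78=120: acc |= 120<<21 -> acc=252877073 shift=28 [end]
Varint 3: bytes[5:9] = 91 B2 CA 78 -> value 252877073 (4 byte(s))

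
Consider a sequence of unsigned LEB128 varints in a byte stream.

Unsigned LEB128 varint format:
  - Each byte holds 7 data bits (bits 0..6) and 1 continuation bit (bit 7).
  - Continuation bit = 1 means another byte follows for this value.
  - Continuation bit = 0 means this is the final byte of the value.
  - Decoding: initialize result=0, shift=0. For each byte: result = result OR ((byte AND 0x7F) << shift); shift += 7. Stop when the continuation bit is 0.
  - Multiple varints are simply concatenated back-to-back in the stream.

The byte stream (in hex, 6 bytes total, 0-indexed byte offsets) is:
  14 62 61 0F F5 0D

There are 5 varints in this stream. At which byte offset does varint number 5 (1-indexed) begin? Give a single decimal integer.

  byte[0]=0x14 cont=0 payload=0x14=20: acc |= 20<<0 -> acc=20 shift=7 [end]
Varint 1: bytes[0:1] = 14 -> value 20 (1 byte(s))
  byte[1]=0x62 cont=0 payload=0x62=98: acc |= 98<<0 -> acc=98 shift=7 [end]
Varint 2: bytes[1:2] = 62 -> value 98 (1 byte(s))
  byte[2]=0x61 cont=0 payload=0x61=97: acc |= 97<<0 -> acc=97 shift=7 [end]
Varint 3: bytes[2:3] = 61 -> value 97 (1 byte(s))
  byte[3]=0x0F cont=0 payload=0x0F=15: acc |= 15<<0 -> acc=15 shift=7 [end]
Varint 4: bytes[3:4] = 0F -> value 15 (1 byte(s))
  byte[4]=0xF5 cont=1 payload=0x75=117: acc |= 117<<0 -> acc=117 shift=7
  byte[5]=0x0D cont=0 payload=0x0D=13: acc |= 13<<7 -> acc=1781 shift=14 [end]
Varint 5: bytes[4:6] = F5 0D -> value 1781 (2 byte(s))

Answer: 4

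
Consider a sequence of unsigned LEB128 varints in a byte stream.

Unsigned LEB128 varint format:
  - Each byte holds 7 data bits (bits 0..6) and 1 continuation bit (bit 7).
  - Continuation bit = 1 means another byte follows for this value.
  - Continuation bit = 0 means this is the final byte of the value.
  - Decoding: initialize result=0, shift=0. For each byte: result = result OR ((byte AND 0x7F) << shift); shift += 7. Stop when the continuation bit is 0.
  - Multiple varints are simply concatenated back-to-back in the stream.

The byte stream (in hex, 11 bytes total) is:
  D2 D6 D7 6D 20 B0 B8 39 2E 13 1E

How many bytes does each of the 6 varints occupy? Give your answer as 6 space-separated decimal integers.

  byte[0]=0xD2 cont=1 payload=0x52=82: acc |= 82<<0 -> acc=82 shift=7
  byte[1]=0xD6 cont=1 payload=0x56=86: acc |= 86<<7 -> acc=11090 shift=14
  byte[2]=0xD7 cont=1 payload=0x57=87: acc |= 87<<14 -> acc=1436498 shift=21
  byte[3]=0x6D cont=0 payload=0x6D=109: acc |= 109<<21 -> acc=230026066 shift=28 [end]
Varint 1: bytes[0:4] = D2 D6 D7 6D -> value 230026066 (4 byte(s))
  byte[4]=0x20 cont=0 payload=0x20=32: acc |= 32<<0 -> acc=32 shift=7 [end]
Varint 2: bytes[4:5] = 20 -> value 32 (1 byte(s))
  byte[5]=0xB0 cont=1 payload=0x30=48: acc |= 48<<0 -> acc=48 shift=7
  byte[6]=0xB8 cont=1 payload=0x38=56: acc |= 56<<7 -> acc=7216 shift=14
  byte[7]=0x39 cont=0 payload=0x39=57: acc |= 57<<14 -> acc=941104 shift=21 [end]
Varint 3: bytes[5:8] = B0 B8 39 -> value 941104 (3 byte(s))
  byte[8]=0x2E cont=0 payload=0x2E=46: acc |= 46<<0 -> acc=46 shift=7 [end]
Varint 4: bytes[8:9] = 2E -> value 46 (1 byte(s))
  byte[9]=0x13 cont=0 payload=0x13=19: acc |= 19<<0 -> acc=19 shift=7 [end]
Varint 5: bytes[9:10] = 13 -> value 19 (1 byte(s))
  byte[10]=0x1E cont=0 payload=0x1E=30: acc |= 30<<0 -> acc=30 shift=7 [end]
Varint 6: bytes[10:11] = 1E -> value 30 (1 byte(s))

Answer: 4 1 3 1 1 1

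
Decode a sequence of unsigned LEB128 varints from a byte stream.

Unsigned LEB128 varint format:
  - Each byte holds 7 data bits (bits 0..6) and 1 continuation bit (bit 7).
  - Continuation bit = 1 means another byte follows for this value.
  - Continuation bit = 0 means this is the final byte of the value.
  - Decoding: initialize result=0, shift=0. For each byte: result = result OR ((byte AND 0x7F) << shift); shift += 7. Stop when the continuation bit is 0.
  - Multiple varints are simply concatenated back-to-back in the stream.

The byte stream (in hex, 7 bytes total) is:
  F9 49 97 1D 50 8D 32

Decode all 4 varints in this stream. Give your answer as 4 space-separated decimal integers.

Answer: 9465 3735 80 6413

Derivation:
  byte[0]=0xF9 cont=1 payload=0x79=121: acc |= 121<<0 -> acc=121 shift=7
  byte[1]=0x49 cont=0 payload=0x49=73: acc |= 73<<7 -> acc=9465 shift=14 [end]
Varint 1: bytes[0:2] = F9 49 -> value 9465 (2 byte(s))
  byte[2]=0x97 cont=1 payload=0x17=23: acc |= 23<<0 -> acc=23 shift=7
  byte[3]=0x1D cont=0 payload=0x1D=29: acc |= 29<<7 -> acc=3735 shift=14 [end]
Varint 2: bytes[2:4] = 97 1D -> value 3735 (2 byte(s))
  byte[4]=0x50 cont=0 payload=0x50=80: acc |= 80<<0 -> acc=80 shift=7 [end]
Varint 3: bytes[4:5] = 50 -> value 80 (1 byte(s))
  byte[5]=0x8D cont=1 payload=0x0D=13: acc |= 13<<0 -> acc=13 shift=7
  byte[6]=0x32 cont=0 payload=0x32=50: acc |= 50<<7 -> acc=6413 shift=14 [end]
Varint 4: bytes[5:7] = 8D 32 -> value 6413 (2 byte(s))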